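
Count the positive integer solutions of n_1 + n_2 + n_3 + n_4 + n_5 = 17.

Substitute n'_i = n_i - 1 (so n'_i >= 0). Then sum n'_i = 17 - 5 = 12.
Stars and bars: C(12+5-1, 5-1) = C(16,4).

Final answer: C(16,4) = 1820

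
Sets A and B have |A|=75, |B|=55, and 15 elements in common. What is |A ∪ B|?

|A union B| = |A| + |B| - |A intersect B| = 75 + 55 - 15.

Final answer: 115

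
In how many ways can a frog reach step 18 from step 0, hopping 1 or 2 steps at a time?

Let f(n) be the number of climbs. Removing the last move (1 or 2 steps) gives f(n) = f(n-1) + f(n-2); base cases f(1)=1, f(2)=2.
Iterating the recurrence: f(1)=1, f(2)=2, f(3)=3, f(4)=5, f(5)=8, f(6)=13, f(7)=21, f(8)=34, f(9)=55, f(10)=89, f(11)=144, f(12)=233, f(13)=377, f(14)=610, f(15)=987, f(16)=1597, f(17)=2584, f(18)=4181.

Final answer: 4181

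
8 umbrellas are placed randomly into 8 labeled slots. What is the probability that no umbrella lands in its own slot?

D(n) = (n-1)(D(n-1) + D(n-2)), D(0)=1, D(1)=0.
Building up: D(2)=1, D(3)=2, D(4)=9, D(5)=44, D(6)=265, D(7)=1854, D(8)=14833.
Total arrangements: 8! = 40320.
Probability = D(8)/8! = 2119/5760.

Final answer: D(8)/8! = 14833/40320 = 0.367882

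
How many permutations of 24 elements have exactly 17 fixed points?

Choose which 17 elements are fixed: C(24,17) = 346104.
Derange the remaining 7 using D(j) = (j-1)(D(j-1) + D(j-2)), D(0)=1, D(1)=0: D(2)=1, D(3)=2, D(4)=9, D(5)=44, D(6)=265, D(7)=1854.
Total: 346104 x 1854.

Final answer: C(24,17) D(7) = 641676816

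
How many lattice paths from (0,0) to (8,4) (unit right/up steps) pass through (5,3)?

Paths (0,0)->(5,3): C(8,3) = 56.
Paths (5,3)->(8,4): C(4,1) = 4.
By multiplication principle: 56 x 4.

Final answer: 224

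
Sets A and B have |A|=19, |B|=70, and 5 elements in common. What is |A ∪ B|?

|A union B| = |A| + |B| - |A intersect B| = 19 + 70 - 5.

Final answer: 84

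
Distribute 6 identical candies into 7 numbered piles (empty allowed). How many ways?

Stars and bars: C(n+k-1, k-1) = C(12,6).

Final answer: C(12,6) = 924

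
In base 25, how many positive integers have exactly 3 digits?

These are the integers in [25^2, 25^3), so the count is 25^3 - 25^2 = 24 x 25^2.

Final answer: 15000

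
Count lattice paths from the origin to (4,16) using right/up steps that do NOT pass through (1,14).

Total paths to (4,16): C(20,16) = 4845.
Paths through (1,14): C(15,14) x C(5,2) = 150.
Avoiding (1,14): 4845 - 150.

Final answer: 4695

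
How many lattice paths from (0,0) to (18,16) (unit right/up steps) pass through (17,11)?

Paths (0,0)->(17,11): C(28,11) = 21474180.
Paths (17,11)->(18,16): C(6,5) = 6.
By multiplication principle: 21474180 x 6.

Final answer: 128845080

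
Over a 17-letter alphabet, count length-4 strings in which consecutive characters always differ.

Let g(n) count such strings. g(1) = 17, and each valid string of length n-1 extends in 16 ways (any symbol but the last), so g(n) = 16 g(n-1).
Total: g(4) = 17 x 16^3.

Final answer: 17 x 16^{3} = 69632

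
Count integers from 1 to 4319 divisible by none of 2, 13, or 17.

|div by 2|=2159, |div by 13|=332, |div by 17|=254.
|div by 2&13|=166, |div by 2&17|=127, |div by 13&17|=19, |div by all|=9.
By inclusion-exclusion, divisible by at least one: 2159+332+254-166-127-19+9 = 2442.
Not divisible by any: 4319 - 2442.

Final answer: 1877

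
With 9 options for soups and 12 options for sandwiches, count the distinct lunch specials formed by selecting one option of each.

By the multiplication principle: 9 x 12.

Final answer: 108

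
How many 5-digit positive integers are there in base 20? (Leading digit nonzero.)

In base 20, the leading digit has 19 choices (1..19); each of the remaining 4 digits has 20 choices.
Total: 19 x 20^4.

Final answer: 3040000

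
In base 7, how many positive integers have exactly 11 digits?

In base 7, the leading digit has 6 choices (1..6); each of the remaining 10 digits has 7 choices.
Total: 6 x 7^10.

Final answer: 1694851494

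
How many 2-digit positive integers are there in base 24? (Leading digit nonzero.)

These are the integers in [24^1, 24^2), so the count is 24^2 - 24^1 = 23 x 24^1.

Final answer: 552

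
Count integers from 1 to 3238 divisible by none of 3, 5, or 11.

|div by 3|=1079, |div by 5|=647, |div by 11|=294.
|div by 3&5|=215, |div by 3&11|=98, |div by 5&11|=58, |div by all|=19.
By inclusion-exclusion, divisible by at least one: 1079+647+294-215-98-58+19 = 1668.
Not divisible by any: 3238 - 1668.

Final answer: 1570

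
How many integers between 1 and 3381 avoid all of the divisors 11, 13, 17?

|div by 11|=307, |div by 13|=260, |div by 17|=198.
|div by 11&13|=23, |div by 11&17|=18, |div by 13&17|=15, |div by all|=1.
By inclusion-exclusion, divisible by at least one: 307+260+198-23-18-15+1 = 710.
Not divisible by any: 3381 - 710.

Final answer: 2671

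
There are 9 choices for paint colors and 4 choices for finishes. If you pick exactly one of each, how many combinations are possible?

By the multiplication principle: 9 x 4.

Final answer: 36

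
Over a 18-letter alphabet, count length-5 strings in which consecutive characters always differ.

Let g(n) count such strings. g(1) = 18, and each valid string of length n-1 extends in 17 ways (any symbol but the last), so g(n) = 17 g(n-1).
Total: g(5) = 18 x 17^4.

Final answer: 18 x 17^{4} = 1503378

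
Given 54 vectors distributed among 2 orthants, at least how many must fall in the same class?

By pigeonhole with 54 objects and 2 categories: ceiling(54/2).

Final answer: 27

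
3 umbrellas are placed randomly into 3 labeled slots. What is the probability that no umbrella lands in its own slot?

D(n) = (n-1)(D(n-1) + D(n-2)), D(0)=1, D(1)=0.
Building up: D(2)=1, D(3)=2.
Total arrangements: 3! = 6.
Probability = D(3)/3! = 1/3.

Final answer: D(3)/3! = 2/6 = 0.333333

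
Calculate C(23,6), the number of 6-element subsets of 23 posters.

C(23,6) = 23!/(6! x 17!).

Final answer: \binom{23}{6} = 100947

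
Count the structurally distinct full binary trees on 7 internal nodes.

This is a standard Catalan-number count: the answer is C_n. Here n = 7.
C_n = C(2n,n) - C(2n,n+1), so C_{7} = C(14,7) - C(14,8) = 3432 - 3003.

Final answer: C_{7} = 429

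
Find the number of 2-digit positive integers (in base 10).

The leading digit cannot be 0 (9 options); the other 1 digit can be anything (10 options each).
Total: 9 x 10^1.

Final answer: 90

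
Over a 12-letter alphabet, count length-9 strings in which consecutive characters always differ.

Let g(n) count such strings. g(1) = 12, and each valid string of length n-1 extends in 11 ways (any symbol but the last), so g(n) = 11 g(n-1).
Total: g(9) = 12 x 11^8.

Final answer: 12 x 11^{8} = 2572306572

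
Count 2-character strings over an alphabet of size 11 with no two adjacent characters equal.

Let g(n) count such strings. g(1) = 11, and each valid string of length n-1 extends in 10 ways (any symbol but the last), so g(n) = 10 g(n-1).
Total: g(2) = 11 x 10^1.

Final answer: 11 x 10^{1} = 110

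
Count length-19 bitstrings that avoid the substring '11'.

A valid string ends in 0 (append to any length-(n-1) valid string) or in 01 (append to any length-(n-2) valid string), so a(n) = a(n-1) + a(n-2) with a(1)=2, a(2)=3.
Computing successive values: a(1)=2, a(2)=3, a(3)=5, a(4)=8, a(5)=13, a(6)=21, a(7)=34, a(8)=55, a(9)=89, a(10)=144, a(11)=233, a(12)=377, a(13)=610, a(14)=987, a(15)=1597, a(16)=2584, a(17)=4181, a(18)=6765, a(19)=10946.

Final answer: 10946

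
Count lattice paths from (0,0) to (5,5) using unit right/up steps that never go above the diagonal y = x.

Total monotonic paths to (5,5): C(10,5) = 252.
Paths that cross above y=x (reflection bijection): C(10,6) = 210.
Valid Dyck paths: 252 - 210.
(Check: C(10,5) - C(10,6) = C(10,5)/6, the Catalan number C_{5}.)

Final answer: C_{5} = 42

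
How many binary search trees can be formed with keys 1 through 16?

This is counted by the nth Catalan number C_n. Here n = 16.
C_n = (2n)!/(n!(n+1)!), so C_{16} = 32!/(16! x 17!) = C(32,16)/17 = 601080390/17.

Final answer: C_{16} = 35357670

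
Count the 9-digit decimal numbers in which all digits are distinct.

First digit: 9 (not 0). Second: 9 (not first). Third: 8, etc.
Total: 9 x 9 x 8 x 7 x 6 x 5 x 4 x 3 x 2.

Final answer: 3265920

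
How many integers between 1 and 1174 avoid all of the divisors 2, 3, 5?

|div by 2|=587, |div by 3|=391, |div by 5|=234.
|div by 2&3|=195, |div by 2&5|=117, |div by 3&5|=78, |div by all|=39.
By inclusion-exclusion, divisible by at least one: 587+391+234-195-117-78+39 = 861.
Not divisible by any: 1174 - 861.

Final answer: 313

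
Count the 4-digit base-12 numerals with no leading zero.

In base 12, the leading digit has 11 choices (1..11); each of the remaining 3 digits has 12 choices.
Total: 11 x 12^3.

Final answer: 19008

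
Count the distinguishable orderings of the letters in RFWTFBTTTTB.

Letters (B:2, F:2, R:1, T:5, W:1). Total letters: 11.
Permutations = 11!/(5! x 2! x 2!).

Final answer: 83160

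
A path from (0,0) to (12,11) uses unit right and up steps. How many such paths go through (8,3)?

Paths (0,0)->(8,3): C(11,3) = 165.
Paths (8,3)->(12,11): C(12,8) = 495.
By multiplication principle: 165 x 495.

Final answer: 81675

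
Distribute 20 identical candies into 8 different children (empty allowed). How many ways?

Stars and bars: C(n+k-1, k-1) = C(27,7).

Final answer: C(27,7) = 888030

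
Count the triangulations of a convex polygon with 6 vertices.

This is counted by the nth Catalan number C_n. Here n = 6 - 2 = 4.
C_n = C(2n,n)/(n+1), so C_{4} = C(8,4)/5 = 70/5.

Final answer: C_{4} = 14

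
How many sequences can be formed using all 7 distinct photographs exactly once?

The number of ways to arrange 7 distinct objects is 7!.

Final answer: 7! = 5040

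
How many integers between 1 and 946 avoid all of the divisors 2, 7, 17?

|div by 2|=473, |div by 7|=135, |div by 17|=55.
|div by 2&7|=67, |div by 2&17|=27, |div by 7&17|=7, |div by all|=3.
By inclusion-exclusion, divisible by at least one: 473+135+55-67-27-7+3 = 565.
Not divisible by any: 946 - 565.

Final answer: 381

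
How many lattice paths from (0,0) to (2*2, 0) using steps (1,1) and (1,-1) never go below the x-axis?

Total monotonic paths to (2,2): C(4,2) = 6.
A path is bad iff it touches y = x + 1; reflecting its initial segment maps bad paths bijectively onto all paths to (1,3), of which there are C(4,3) = 4.
Valid Dyck paths: 6 - 4.
(Check: C(4,2) - C(4,3) = C(4,2)/3, the Catalan number C_{2}.)

Final answer: C_{2} = 2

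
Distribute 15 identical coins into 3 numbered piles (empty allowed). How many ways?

Stars and bars: C(n+k-1, k-1) = C(17,2).

Final answer: C(17,2) = 136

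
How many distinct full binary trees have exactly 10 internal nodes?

This is a standard Catalan-number count: the answer is C_n. Here n = 10.
C_n = C(2n,n)/(n+1), so C_{10} = C(20,10)/11 = 184756/11.

Final answer: C_{10} = 16796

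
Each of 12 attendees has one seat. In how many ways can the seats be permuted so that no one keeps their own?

Use the recurrence D(n) = (n-1)(D(n-1) + D(n-2)) with D(0)=1, D(1)=0.
D(2) = 1 x (0 + 1) = 1
D(3) = 2 x (1 + 0) = 2
D(4) = 3 x (2 + 1) = 9
D(5) = 4 x (9 + 2) = 44
D(6) = 5 x (44 + 9) = 265
D(7) = 6 x (265 + 44) = 1854
D(8) = 7 x (1854 + 265) = 14833
D(9) = 8 x (14833 + 1854) = 133496
D(10) = 9 x (133496 + 14833) = 1334961
D(11) = 10 x (1334961 + 133496) = 14684570
D(12) = 11 x (D(11) + D(10)) = 11 x (14684570 + 1334961)

Final answer: D(12) = 176214841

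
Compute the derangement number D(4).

Derangements satisfy D(n) = (n-1)(D(n-1) + D(n-2)), starting from D(0)=1, D(1)=0.
Building up: D(2)=1, D(3)=2.
D(4) = 3 x (D(3) + D(2)) = 3 x (2 + 1).

Final answer: D(4) = 9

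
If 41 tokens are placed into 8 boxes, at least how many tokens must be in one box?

By the pigeonhole principle: ceiling(41/8).

Final answer: 6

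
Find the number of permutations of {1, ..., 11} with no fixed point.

Use the recurrence D(n) = (n-1)(D(n-1) + D(n-2)) with D(0)=1, D(1)=0.
D(2) = 1 x (0 + 1) = 1
D(3) = 2 x (1 + 0) = 2
D(4) = 3 x (2 + 1) = 9
D(5) = 4 x (9 + 2) = 44
D(6) = 5 x (44 + 9) = 265
D(7) = 6 x (265 + 44) = 1854
D(8) = 7 x (1854 + 265) = 14833
D(9) = 8 x (14833 + 1854) = 133496
D(10) = 9 x (133496 + 14833) = 1334961
D(11) = 10 x (D(10) + D(9)) = 10 x (1334961 + 133496)

Final answer: D(11) = 14684570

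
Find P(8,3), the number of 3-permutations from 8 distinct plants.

P(8,3) = 8!/(8-3)! = 8!/5!.

Final answer: P(8,3) = 336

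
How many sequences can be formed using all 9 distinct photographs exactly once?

The number of ways to arrange 9 distinct objects is 9!.

Final answer: 9! = 362880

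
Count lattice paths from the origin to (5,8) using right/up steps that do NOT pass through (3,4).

Total paths to (5,8): C(13,8) = 1287.
Paths through (3,4): C(7,4) x C(6,4) = 525.
Avoiding (3,4): 1287 - 525.

Final answer: 762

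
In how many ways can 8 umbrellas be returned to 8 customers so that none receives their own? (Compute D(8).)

Derangements satisfy D(n) = (n-1)(D(n-1) + D(n-2)), starting from D(0)=1, D(1)=0.
D(2) = 1 x (0 + 1) = 1
D(3) = 2 x (1 + 0) = 2
D(4) = 3 x (2 + 1) = 9
D(5) = 4 x (9 + 2) = 44
D(6) = 5 x (44 + 9) = 265
D(7) = 6 x (265 + 44) = 1854
D(8) = 7 x (D(7) + D(6)) = 7 x (1854 + 265)

Final answer: D(8) = 14833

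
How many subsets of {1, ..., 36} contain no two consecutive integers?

Condition on whether n belongs to the subset: if not, any valid subset of {1, ..., n-1} works (a(n-1)); if so, n-1 is excluded and the rest is a valid subset of {1, ..., n-2} (a(n-2)). Hence a(n) = a(n-1) + a(n-2), a(1)=2, a(2)=3.
Building up term by term: a(1)=2, a(2)=3, a(3)=5, a(4)=8, a(5)=13, a(6)=21, a(7)=34, a(8)=55, a(9)=89, a(10)=144, a(11)=233, a(12)=377, a(13)=610, a(14)=987, a(15)=1597, a(16)=2584, a(17)=4181, a(18)=6765, a(19)=10946, a(20)=17711, a(21)=28657, a(22)=46368, a(23)=75025, a(24)=121393, a(25)=196418, a(26)=317811, a(27)=514229, a(28)=832040, a(29)=1346269, a(30)=2178309, a(31)=3524578, a(32)=5702887, a(33)=9227465, a(34)=14930352, a(35)=24157817, a(36)=39088169.

Final answer: 39088169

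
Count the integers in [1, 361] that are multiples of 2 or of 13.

Multiples of 2: 180. Multiples of 13: 27. Of both (lcm=26): 13.
By inclusion-exclusion: 180 + 27 - 13.

Final answer: 194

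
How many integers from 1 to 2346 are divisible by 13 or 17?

Multiples of 13: 180. Multiples of 17: 138. Of both (lcm=221): 10.
By inclusion-exclusion: 180 + 138 - 10.

Final answer: 308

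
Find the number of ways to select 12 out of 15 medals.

C(15,12) = 15!/(12! x 3!).

Final answer: \binom{15}{12} = 455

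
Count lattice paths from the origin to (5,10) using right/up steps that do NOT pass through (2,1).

Total paths to (5,10): C(15,10) = 3003.
Paths through (2,1): C(3,1) x C(12,9) = 660.
Avoiding (2,1): 3003 - 660.

Final answer: 2343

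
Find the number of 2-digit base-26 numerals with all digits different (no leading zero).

The leading digit has 25 choices (anything but zero); the next has 25 (anything but the first), then 24, and so on, one fewer each time.
Total: 25 x 25.

Final answer: 625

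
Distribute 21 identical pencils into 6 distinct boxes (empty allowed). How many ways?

Stars and bars: C(n+k-1, k-1) = C(26,5).

Final answer: C(26,5) = 65780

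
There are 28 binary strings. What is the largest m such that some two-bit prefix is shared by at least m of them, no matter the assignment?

There are 4 possible values for two-bit prefix. With 28 binary strings and 4 categories, by pigeonhole: ceiling(28/4).

Final answer: 7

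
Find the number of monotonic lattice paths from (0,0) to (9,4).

Each path has 9 right steps and 4 up steps in some order (13 steps total).
Choose which 4 of the 13 steps are up: C(13,4).

Final answer: C(13,4) = 715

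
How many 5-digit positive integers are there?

These are the integers in [10^4, 10^5), so the count is 10^5 - 10^4 = 9 x 10^4.

Final answer: 90000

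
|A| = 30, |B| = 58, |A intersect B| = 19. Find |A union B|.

|A union B| = |A| + |B| - |A intersect B| = 30 + 58 - 19.

Final answer: 69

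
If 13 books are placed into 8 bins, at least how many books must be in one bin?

By the pigeonhole principle: ceiling(13/8).

Final answer: 2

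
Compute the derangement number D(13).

Use the recurrence D(n) = (n-1)(D(n-1) + D(n-2)) with D(0)=1, D(1)=0.
D(2) = 1 x (0 + 1) = 1
D(3) = 2 x (1 + 0) = 2
D(4) = 3 x (2 + 1) = 9
D(5) = 4 x (9 + 2) = 44
D(6) = 5 x (44 + 9) = 265
D(7) = 6 x (265 + 44) = 1854
D(8) = 7 x (1854 + 265) = 14833
D(9) = 8 x (14833 + 1854) = 133496
D(10) = 9 x (133496 + 14833) = 1334961
D(11) = 10 x (1334961 + 133496) = 14684570
D(12) = 11 x (14684570 + 1334961) = 176214841
D(13) = 12 x (D(12) + D(11)) = 12 x (176214841 + 14684570)

Final answer: D(13) = 2290792932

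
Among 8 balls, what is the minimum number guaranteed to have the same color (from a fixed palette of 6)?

There are 6 possible values for color (from a fixed palette of 6). With 8 balls and 6 categories, by pigeonhole: ceiling(8/6).

Final answer: 2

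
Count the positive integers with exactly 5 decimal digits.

First digit: 9 choices (1-9). Each of the remaining 4 digits: 10 choices.
Total: 9 x 10^4.

Final answer: 90000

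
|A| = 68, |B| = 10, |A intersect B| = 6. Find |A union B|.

|A union B| = |A| + |B| - |A intersect B| = 68 + 10 - 6.

Final answer: 72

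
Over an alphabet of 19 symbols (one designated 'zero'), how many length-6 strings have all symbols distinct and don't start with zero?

First digit: 18 (nonzero). Second: 18 (not first). Third: 17, etc.
Total: 18 x 18 x 17 x 16 x 15 x 14.

Final answer: 18506880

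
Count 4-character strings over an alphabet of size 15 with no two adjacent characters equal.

Let g(n) count such strings. g(1) = 15, and each valid string of length n-1 extends in 14 ways (any symbol but the last), so g(n) = 14 g(n-1).
Total: g(4) = 15 x 14^3.

Final answer: 15 x 14^{3} = 41160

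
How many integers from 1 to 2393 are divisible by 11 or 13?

Multiples of 11: 217. Multiples of 13: 184. Of both (lcm=143): 16.
By inclusion-exclusion: 217 + 184 - 16.

Final answer: 385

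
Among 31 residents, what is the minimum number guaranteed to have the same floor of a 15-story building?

There are 15 possible values for floor of a 15-story building. With 31 residents and 15 categories, by pigeonhole: ceiling(31/15).

Final answer: 3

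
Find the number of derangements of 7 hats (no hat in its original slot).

Derangements satisfy D(n) = (n-1)(D(n-1) + D(n-2)), starting from D(0)=1, D(1)=0.
D(2) = 1 x (0 + 1) = 1
D(3) = 2 x (1 + 0) = 2
D(4) = 3 x (2 + 1) = 9
D(5) = 4 x (9 + 2) = 44
D(6) = 5 x (44 + 9) = 265
D(7) = 6 x (D(6) + D(5)) = 6 x (265 + 44)

Final answer: D(7) = 1854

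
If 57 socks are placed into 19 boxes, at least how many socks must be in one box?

By the pigeonhole principle: ceiling(57/19).

Final answer: 3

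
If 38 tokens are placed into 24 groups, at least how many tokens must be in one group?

By the pigeonhole principle: ceiling(38/24).

Final answer: 2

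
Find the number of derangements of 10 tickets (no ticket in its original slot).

Use the recurrence D(n) = (n-1)(D(n-1) + D(n-2)) with D(0)=1, D(1)=0.
D(2) = 1 x (0 + 1) = 1
D(3) = 2 x (1 + 0) = 2
D(4) = 3 x (2 + 1) = 9
D(5) = 4 x (9 + 2) = 44
D(6) = 5 x (44 + 9) = 265
D(7) = 6 x (265 + 44) = 1854
D(8) = 7 x (1854 + 265) = 14833
D(9) = 8 x (14833 + 1854) = 133496
D(10) = 9 x (D(9) + D(8)) = 9 x (133496 + 14833)

Final answer: D(10) = 1334961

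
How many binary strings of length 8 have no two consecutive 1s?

A valid string ends in 0 (append to any length-(n-1) valid string) or in 01 (append to any length-(n-2) valid string), so a(n) = a(n-1) + a(n-2) with a(1)=2, a(2)=3.
Computing successive values: a(1)=2, a(2)=3, a(3)=5, a(4)=8, a(5)=13, a(6)=21, a(7)=34, a(8)=55.

Final answer: 55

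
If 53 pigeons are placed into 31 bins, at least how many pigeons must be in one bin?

By the pigeonhole principle: ceiling(53/31).

Final answer: 2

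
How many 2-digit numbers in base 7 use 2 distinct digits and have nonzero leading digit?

The leading digit has 6 choices (anything but zero); the next has 6 (anything but the first), then 5, and so on, one fewer each time.
Total: 6 x 6.

Final answer: 36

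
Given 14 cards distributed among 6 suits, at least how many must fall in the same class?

By pigeonhole with 14 objects and 6 categories: ceiling(14/6).

Final answer: 3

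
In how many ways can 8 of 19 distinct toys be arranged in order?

P(19,8) = 19!/(19-8)! = 19!/11!.

Final answer: P(19,8) = 3047466240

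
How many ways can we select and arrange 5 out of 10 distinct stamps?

P(10,5) = 10!/(10-5)! = 10!/5!.

Final answer: P(10,5) = 30240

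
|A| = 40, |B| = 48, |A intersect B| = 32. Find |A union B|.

|A union B| = |A| + |B| - |A intersect B| = 40 + 48 - 32.

Final answer: 56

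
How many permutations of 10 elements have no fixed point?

Use the recurrence D(n) = (n-1)(D(n-1) + D(n-2)) with D(0)=1, D(1)=0.
D(2) = 1 x (0 + 1) = 1
D(3) = 2 x (1 + 0) = 2
D(4) = 3 x (2 + 1) = 9
D(5) = 4 x (9 + 2) = 44
D(6) = 5 x (44 + 9) = 265
D(7) = 6 x (265 + 44) = 1854
D(8) = 7 x (1854 + 265) = 14833
D(9) = 8 x (14833 + 1854) = 133496
D(10) = 9 x (D(9) + D(8)) = 9 x (133496 + 14833)

Final answer: D(10) = 1334961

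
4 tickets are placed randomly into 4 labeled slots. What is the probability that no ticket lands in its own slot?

Derangements satisfy D(n) = (n-1)(D(n-1) + D(n-2)), starting from D(0)=1, D(1)=0.
Building up: D(2)=1, D(3)=2, D(4)=9.
Total arrangements: 4! = 24.
Probability = D(4)/4! = 3/8.

Final answer: D(4)/4! = 9/24 = 0.375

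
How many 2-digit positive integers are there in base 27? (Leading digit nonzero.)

In base 27, the leading digit has 26 choices (1..26); each of the remaining 1 digits has 27 choices.
Total: 26 x 27^1.

Final answer: 702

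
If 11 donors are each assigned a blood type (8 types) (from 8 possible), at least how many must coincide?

There are 8 possible values for blood type (8 types). With 11 donors and 8 categories, by pigeonhole: ceiling(11/8).

Final answer: 2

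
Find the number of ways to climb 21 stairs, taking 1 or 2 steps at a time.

Let f(n) count the ways. The last step is size 1 or 2, so f(n) = f(n-1) + f(n-2) with f(1)=1, f(2)=2.
Iterating the recurrence: f(1)=1, f(2)=2, f(3)=3, f(4)=5, f(5)=8, f(6)=13, f(7)=21, f(8)=34, f(9)=55, f(10)=89, f(11)=144, f(12)=233, f(13)=377, f(14)=610, f(15)=987, f(16)=1597, f(17)=2584, f(18)=4181, f(19)=6765, f(20)=10946, f(21)=17711.

Final answer: 17711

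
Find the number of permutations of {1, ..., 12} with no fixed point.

Use the recurrence D(n) = (n-1)(D(n-1) + D(n-2)) with D(0)=1, D(1)=0.
Building up: D(2)=1, D(3)=2, D(4)=9, D(5)=44, D(6)=265, D(7)=1854, D(8)=14833, D(9)=133496, D(10)=1334961, D(11)=14684570.
D(12) = 11 x (D(11) + D(10)) = 11 x (14684570 + 1334961).

Final answer: D(12) = 176214841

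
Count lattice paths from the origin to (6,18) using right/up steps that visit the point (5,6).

Paths (0,0)->(5,6): C(11,6) = 462.
Paths (5,6)->(6,18): C(13,12) = 13.
By multiplication principle: 462 x 13.

Final answer: 6006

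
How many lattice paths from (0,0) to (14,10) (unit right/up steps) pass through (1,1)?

Paths (0,0)->(1,1): C(2,1) = 2.
Paths (1,1)->(14,10): C(22,9) = 497420.
By multiplication principle: 2 x 497420.

Final answer: 994840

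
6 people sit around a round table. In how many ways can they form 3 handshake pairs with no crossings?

This is counted by the nth Catalan number C_n. Here n = 6/2 = 3.
C_n = (2n)!/(n!(n+1)!), so C_{3} = 6!/(3! x 4!) = C(6,3)/4 = 20/4.

Final answer: C_{3} = 5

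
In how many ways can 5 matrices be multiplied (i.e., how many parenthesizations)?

This is counted by the nth Catalan number C_n. Here n = 5 - 1 = 4.
C_n = C(2n,n) - C(2n,n+1), so C_{4} = C(8,4) - C(8,5) = 70 - 56.

Final answer: C_{4} = 14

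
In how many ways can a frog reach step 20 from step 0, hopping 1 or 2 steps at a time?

Condition on the final move: it is a 1-step (f(n-1) ways to get there) or a 2-step (f(n-2) ways), so f(n) = f(n-1) + f(n-2), with f(1)=1, f(2)=2.
Computing successive values: f(1)=1, f(2)=2, f(3)=3, f(4)=5, f(5)=8, f(6)=13, f(7)=21, f(8)=34, f(9)=55, f(10)=89, f(11)=144, f(12)=233, f(13)=377, f(14)=610, f(15)=987, f(16)=1597, f(17)=2584, f(18)=4181, f(19)=6765, f(20)=10946.

Final answer: 10946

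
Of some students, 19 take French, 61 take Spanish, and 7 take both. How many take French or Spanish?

|A union B| = |A| + |B| - |A intersect B| = 19 + 61 - 7.

Final answer: 73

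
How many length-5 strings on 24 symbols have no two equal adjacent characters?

Let g(n) count such strings. g(1) = 24, and each valid string of length n-1 extends in 23 ways (any symbol but the last), so g(n) = 23 g(n-1).
Total: g(5) = 24 x 23^4.

Final answer: 24 x 23^{4} = 6716184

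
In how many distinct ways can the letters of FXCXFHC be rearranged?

Letters (C:2, F:2, H:1, X:2). Total letters: 7.
Permutations = 7!/(2! x 2! x 2!).

Final answer: 630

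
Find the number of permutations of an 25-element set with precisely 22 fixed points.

Choose which 22 elements are fixed: C(25,22) = 2300.
Derange the remaining 3 using D(j) = (j-1)(D(j-1) + D(j-2)), D(0)=1, D(1)=0: D(2)=1, D(3)=2.
Total: 2300 x 2.

Final answer: C(25,22) D(3) = 4600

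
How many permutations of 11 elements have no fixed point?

Derangements satisfy D(n) = (n-1)(D(n-1) + D(n-2)), starting from D(0)=1, D(1)=0.
Building up: D(2)=1, D(3)=2, D(4)=9, D(5)=44, D(6)=265, D(7)=1854, D(8)=14833, D(9)=133496, D(10)=1334961.
D(11) = 10 x (D(10) + D(9)) = 10 x (1334961 + 133496).

Final answer: D(11) = 14684570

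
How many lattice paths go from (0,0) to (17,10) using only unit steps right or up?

Each path has 17 right steps and 10 up steps in some order (27 steps total).
Choose which 10 of the 27 steps are up: C(27,10).

Final answer: C(27,10) = 8436285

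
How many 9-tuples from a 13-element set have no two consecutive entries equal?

Let g(n) count such strings. g(1) = 13, and each valid string of length n-1 extends in 12 ways (any symbol but the last), so g(n) = 12 g(n-1).
Total: g(9) = 13 x 12^8.

Final answer: 13 x 12^{8} = 5589762048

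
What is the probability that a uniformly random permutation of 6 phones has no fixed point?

D(n) = (n-1)(D(n-1) + D(n-2)), D(0)=1, D(1)=0.
Building up: D(2)=1, D(3)=2, D(4)=9, D(5)=44, D(6)=265.
Total arrangements: 6! = 720.
Probability = D(6)/6! = 53/144.

Final answer: D(6)/6! = 265/720 = 0.368056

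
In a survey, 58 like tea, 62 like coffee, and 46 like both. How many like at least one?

|A union B| = |A| + |B| - |A intersect B| = 58 + 62 - 46.

Final answer: 74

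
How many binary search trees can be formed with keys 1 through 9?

This is counted by the nth Catalan number C_n. Here n = 9.
Using C_0 = 1 and C_(k+1) = C_k x 2(2k+1)/(k+2), build up term by term: C_1=1, C_2=2, C_3=5, C_4=14, C_5=42, C_6=132, C_7=429, C_8=1430, C_9=4862.

Final answer: C_{9} = 4862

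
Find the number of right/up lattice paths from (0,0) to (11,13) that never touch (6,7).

Total paths to (11,13): C(24,13) = 2496144.
Paths through (6,7): C(13,7) x C(11,6) = 792792.
Avoiding (6,7): 2496144 - 792792.

Final answer: 1703352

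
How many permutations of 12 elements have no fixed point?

Use the recurrence D(n) = (n-1)(D(n-1) + D(n-2)) with D(0)=1, D(1)=0.
D(2) = 1 x (0 + 1) = 1
D(3) = 2 x (1 + 0) = 2
D(4) = 3 x (2 + 1) = 9
D(5) = 4 x (9 + 2) = 44
D(6) = 5 x (44 + 9) = 265
D(7) = 6 x (265 + 44) = 1854
D(8) = 7 x (1854 + 265) = 14833
D(9) = 8 x (14833 + 1854) = 133496
D(10) = 9 x (133496 + 14833) = 1334961
D(11) = 10 x (1334961 + 133496) = 14684570
D(12) = 11 x (D(11) + D(10)) = 11 x (14684570 + 1334961)

Final answer: D(12) = 176214841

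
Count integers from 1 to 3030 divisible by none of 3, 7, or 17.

|div by 3|=1010, |div by 7|=432, |div by 17|=178.
|div by 3&7|=144, |div by 3&17|=59, |div by 7&17|=25, |div by all|=8.
By inclusion-exclusion, divisible by at least one: 1010+432+178-144-59-25+8 = 1400.
Not divisible by any: 3030 - 1400.

Final answer: 1630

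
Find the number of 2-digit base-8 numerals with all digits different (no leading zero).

First digit: 7 (nonzero). Second: 7 (not first). Third: 6, etc.
Total: 7 x 7.

Final answer: 49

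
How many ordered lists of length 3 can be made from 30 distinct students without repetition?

P(30,3) = 30!/(30-3)! = 30!/27!.

Final answer: P(30,3) = 24360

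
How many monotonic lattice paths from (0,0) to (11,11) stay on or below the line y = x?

Total monotonic paths to (11,11): C(22,11) = 705432.
Paths that cross above y=x (reflection bijection): C(22,12) = 646646.
Valid Dyck paths: 705432 - 646646.
(This is the Catalan number C_{11}.)

Final answer: C_{11} = 58786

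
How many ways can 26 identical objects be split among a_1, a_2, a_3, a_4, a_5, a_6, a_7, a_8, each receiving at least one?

Substitute a'_i = a_i - 1 (so a'_i >= 0). Then sum a'_i = 26 - 8 = 18.
Stars and bars: C(18+8-1, 8-1) = C(25,7).

Final answer: C(25,7) = 480700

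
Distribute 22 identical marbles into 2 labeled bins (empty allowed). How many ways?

Stars and bars: C(n+k-1, k-1) = C(23,1).

Final answer: C(23,1) = 23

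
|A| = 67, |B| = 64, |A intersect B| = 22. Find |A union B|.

|A union B| = |A| + |B| - |A intersect B| = 67 + 64 - 22.

Final answer: 109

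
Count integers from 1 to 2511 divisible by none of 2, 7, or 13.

|div by 2|=1255, |div by 7|=358, |div by 13|=193.
|div by 2&7|=179, |div by 2&13|=96, |div by 7&13|=27, |div by all|=13.
By inclusion-exclusion, divisible by at least one: 1255+358+193-179-96-27+13 = 1517.
Not divisible by any: 2511 - 1517.

Final answer: 994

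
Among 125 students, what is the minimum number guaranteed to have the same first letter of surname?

There are 26 possible values for first letter of surname. With 125 students and 26 categories, by pigeonhole: ceiling(125/26).

Final answer: 5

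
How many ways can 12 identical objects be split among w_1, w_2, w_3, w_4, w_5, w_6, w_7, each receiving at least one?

Substitute w'_i = w_i - 1 (so w'_i >= 0). Then sum w'_i = 12 - 7 = 5.
Stars and bars: C(5+7-1, 7-1) = C(11,6).

Final answer: C(11,6) = 462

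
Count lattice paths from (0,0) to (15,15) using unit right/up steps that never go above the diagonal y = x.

Total monotonic paths to (15,15): C(30,15) = 155117520.
Paths that cross above y=x (reflection bijection): C(30,16) = 145422675.
Valid Dyck paths: 155117520 - 145422675.
(Equivalently, C_{15} = C(30,15)/16 = 155117520/16.)

Final answer: C_{15} = 9694845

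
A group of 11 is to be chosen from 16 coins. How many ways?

C(16,11) = 16!/(11! x 5!).

Final answer: \binom{16}{11} = 4368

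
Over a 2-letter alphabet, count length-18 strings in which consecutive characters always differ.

First character: 2 choices. Each subsequent: 1 choices (must differ from the previous one).
Total: 2 x 1^17.

Final answer: 2 x 1^{17} = 2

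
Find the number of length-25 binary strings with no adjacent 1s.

Classify by the final bit: ...0 gives a(n-1) strings, ...01 gives a(n-2) strings. Thus a(n) = a(n-1) + a(n-2) with a(1)=2, a(2)=3.
Iterating the recurrence: a(1)=2, a(2)=3, a(3)=5, a(4)=8, a(5)=13, a(6)=21, a(7)=34, a(8)=55, a(9)=89, a(10)=144, a(11)=233, a(12)=377, a(13)=610, a(14)=987, a(15)=1597, a(16)=2584, a(17)=4181, a(18)=6765, a(19)=10946, a(20)=17711, a(21)=28657, a(22)=46368, a(23)=75025, a(24)=121393, a(25)=196418.

Final answer: 196418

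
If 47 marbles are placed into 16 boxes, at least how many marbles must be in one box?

By the pigeonhole principle: ceiling(47/16).

Final answer: 3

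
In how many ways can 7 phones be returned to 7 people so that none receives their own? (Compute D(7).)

D(n) = (n-1)(D(n-1) + D(n-2)), D(0)=1, D(1)=0.
D(2) = 1 x (0 + 1) = 1
D(3) = 2 x (1 + 0) = 2
D(4) = 3 x (2 + 1) = 9
D(5) = 4 x (9 + 2) = 44
D(6) = 5 x (44 + 9) = 265
D(7) = 6 x (D(6) + D(5)) = 6 x (265 + 44)

Final answer: D(7) = 1854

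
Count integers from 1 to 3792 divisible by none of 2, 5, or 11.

|div by 2|=1896, |div by 5|=758, |div by 11|=344.
|div by 2&5|=379, |div by 2&11|=172, |div by 5&11|=68, |div by all|=34.
By inclusion-exclusion, divisible by at least one: 1896+758+344-379-172-68+34 = 2413.
Not divisible by any: 3792 - 2413.

Final answer: 1379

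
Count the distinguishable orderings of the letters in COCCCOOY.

Letters (C:4, O:3, Y:1). Total letters: 8.
Permutations = 8!/(4! x 3!).

Final answer: 280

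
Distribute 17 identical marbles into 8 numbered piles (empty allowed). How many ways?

Stars and bars: C(n+k-1, k-1) = C(24,7).

Final answer: C(24,7) = 346104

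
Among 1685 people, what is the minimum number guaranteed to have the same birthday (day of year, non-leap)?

There are 365 possible values for birthday (day of year, non-leap). With 1685 people and 365 categories, by pigeonhole: ceiling(1685/365).

Final answer: 5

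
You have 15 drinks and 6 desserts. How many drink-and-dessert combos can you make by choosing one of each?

By the multiplication principle: 15 x 6.

Final answer: 90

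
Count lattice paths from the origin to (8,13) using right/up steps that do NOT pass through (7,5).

Total paths to (8,13): C(21,13) = 203490.
Paths through (7,5): C(12,5) x C(9,8) = 7128.
Avoiding (7,5): 203490 - 7128.

Final answer: 196362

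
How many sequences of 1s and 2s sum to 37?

Let f(n) count the ways. The last step is size 1 or 2, so f(n) = f(n-1) + f(n-2) with f(1)=1, f(2)=2.
Iterating the recurrence: f(1)=1, f(2)=2, f(3)=3, f(4)=5, f(5)=8, f(6)=13, f(7)=21, f(8)=34, f(9)=55, f(10)=89, f(11)=144, f(12)=233, f(13)=377, f(14)=610, f(15)=987, f(16)=1597, f(17)=2584, f(18)=4181, f(19)=6765, f(20)=10946, f(21)=17711, f(22)=28657, f(23)=46368, f(24)=75025, f(25)=121393, f(26)=196418, f(27)=317811, f(28)=514229, f(29)=832040, f(30)=1346269, f(31)=2178309, f(32)=3524578, f(33)=5702887, f(34)=9227465, f(35)=14930352, f(36)=24157817, f(37)=39088169.

Final answer: 39088169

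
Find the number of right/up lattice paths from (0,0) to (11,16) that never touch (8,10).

Total paths to (11,16): C(27,16) = 13037895.
Paths through (8,10): C(18,10) x C(9,6) = 3675672.
Avoiding (8,10): 13037895 - 3675672.

Final answer: 9362223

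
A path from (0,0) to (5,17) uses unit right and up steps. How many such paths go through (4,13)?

Paths (0,0)->(4,13): C(17,13) = 2380.
Paths (4,13)->(5,17): C(5,4) = 5.
By multiplication principle: 2380 x 5.

Final answer: 11900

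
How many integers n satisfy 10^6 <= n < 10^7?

The leading digit cannot be 0 (9 options); the other 6 digits can be anything (10 options each).
Total: 9 x 10^6.

Final answer: 9000000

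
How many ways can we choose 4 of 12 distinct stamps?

C(12,4) = 12!/(4! x 8!).

Final answer: \binom{12}{4} = 495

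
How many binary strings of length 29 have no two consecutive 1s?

A valid string ends in 0 (append to any length-(n-1) valid string) or in 01 (append to any length-(n-2) valid string), so a(n) = a(n-1) + a(n-2) with a(1)=2, a(2)=3.
Computing successive values: a(1)=2, a(2)=3, a(3)=5, a(4)=8, a(5)=13, a(6)=21, a(7)=34, a(8)=55, a(9)=89, a(10)=144, a(11)=233, a(12)=377, a(13)=610, a(14)=987, a(15)=1597, a(16)=2584, a(17)=4181, a(18)=6765, a(19)=10946, a(20)=17711, a(21)=28657, a(22)=46368, a(23)=75025, a(24)=121393, a(25)=196418, a(26)=317811, a(27)=514229, a(28)=832040, a(29)=1346269.

Final answer: 1346269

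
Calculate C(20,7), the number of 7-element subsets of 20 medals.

C(20,7) = 20!/(7! x 13!).

Final answer: \binom{20}{7} = 77520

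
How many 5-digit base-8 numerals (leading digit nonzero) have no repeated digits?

The leading digit has 7 choices (anything but zero); the next has 7 (anything but the first), then 6, and so on, one fewer each time.
Total: 7 x 7 x 6 x 5 x 4.

Final answer: 5880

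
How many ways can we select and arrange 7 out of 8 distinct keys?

P(8,7) = 8!/(8-7)! = 8!/1!.

Final answer: P(8,7) = 40320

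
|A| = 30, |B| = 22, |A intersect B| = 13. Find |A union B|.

|A union B| = |A| + |B| - |A intersect B| = 30 + 22 - 13.

Final answer: 39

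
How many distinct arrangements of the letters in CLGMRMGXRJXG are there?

Letters (C:1, G:3, J:1, L:1, M:2, R:2, X:2). Total letters: 12.
Permutations = 12!/(3! x 2! x 2! x 2!).

Final answer: 9979200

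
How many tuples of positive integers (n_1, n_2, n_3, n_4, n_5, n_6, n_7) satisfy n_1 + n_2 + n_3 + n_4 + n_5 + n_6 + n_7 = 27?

Substitute n'_i = n_i - 1 (so n'_i >= 0). Then sum n'_i = 27 - 7 = 20.
Stars and bars: C(20+7-1, 7-1) = C(26,6).

Final answer: C(26,6) = 230230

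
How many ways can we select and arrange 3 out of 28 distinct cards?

P(28,3) = 28!/(28-3)! = 28!/25!.

Final answer: P(28,3) = 19656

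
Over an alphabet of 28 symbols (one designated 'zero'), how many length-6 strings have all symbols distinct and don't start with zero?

The leading digit has 27 choices (anything but zero); the next has 27 (anything but the first), then 26, and so on, one fewer each time.
Total: 27 x 27 x 26 x 25 x 24 x 23.

Final answer: 261565200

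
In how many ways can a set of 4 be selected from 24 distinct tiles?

C(24,4) = 24!/(4! x (24-4)!).

Final answer: C(24,4) = 10626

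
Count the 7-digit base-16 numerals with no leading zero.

In base 16, the leading digit has 15 choices (1..15); each of the remaining 6 digits has 16 choices.
Total: 15 x 16^6.

Final answer: 251658240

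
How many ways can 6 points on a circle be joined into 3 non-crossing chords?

This is a standard Catalan-number count: the answer is C_n. Here n = 6/2 = 3.
C_n = C(2n,n) - C(2n,n+1), so C_{3} = C(6,3) - C(6,4) = 20 - 15.

Final answer: C_{3} = 5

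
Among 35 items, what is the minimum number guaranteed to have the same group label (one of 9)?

There are 9 possible values for group label (one of 9). With 35 items and 9 categories, by pigeonhole: ceiling(35/9).

Final answer: 4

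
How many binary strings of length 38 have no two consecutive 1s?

Classify by the final bit: ...0 gives a(n-1) strings, ...01 gives a(n-2) strings. Thus a(n) = a(n-1) + a(n-2) with a(1)=2, a(2)=3.
Iterating the recurrence: a(1)=2, a(2)=3, a(3)=5, a(4)=8, a(5)=13, a(6)=21, a(7)=34, a(8)=55, a(9)=89, a(10)=144, a(11)=233, a(12)=377, a(13)=610, a(14)=987, a(15)=1597, a(16)=2584, a(17)=4181, a(18)=6765, a(19)=10946, a(20)=17711, a(21)=28657, a(22)=46368, a(23)=75025, a(24)=121393, a(25)=196418, a(26)=317811, a(27)=514229, a(28)=832040, a(29)=1346269, a(30)=2178309, a(31)=3524578, a(32)=5702887, a(33)=9227465, a(34)=14930352, a(35)=24157817, a(36)=39088169, a(37)=63245986, a(38)=102334155.

Final answer: 102334155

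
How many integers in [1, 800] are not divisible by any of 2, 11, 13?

|div by 2|=400, |div by 11|=72, |div by 13|=61.
|div by 2&11|=36, |div by 2&13|=30, |div by 11&13|=5, |div by all|=2.
By inclusion-exclusion, divisible by at least one: 400+72+61-36-30-5+2 = 464.
Not divisible by any: 800 - 464.

Final answer: 336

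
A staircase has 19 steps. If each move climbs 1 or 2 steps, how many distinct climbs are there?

Let f(n) be the number of climbs. Removing the last move (1 or 2 steps) gives f(n) = f(n-1) + f(n-2); base cases f(1)=1, f(2)=2.
Computing successive values: f(1)=1, f(2)=2, f(3)=3, f(4)=5, f(5)=8, f(6)=13, f(7)=21, f(8)=34, f(9)=55, f(10)=89, f(11)=144, f(12)=233, f(13)=377, f(14)=610, f(15)=987, f(16)=1597, f(17)=2584, f(18)=4181, f(19)=6765.

Final answer: 6765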